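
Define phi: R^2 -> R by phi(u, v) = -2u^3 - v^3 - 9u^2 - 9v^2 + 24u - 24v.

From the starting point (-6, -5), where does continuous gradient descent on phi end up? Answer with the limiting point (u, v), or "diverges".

phi is separable, so gradient descent decouples: u follows -∂phi/∂u, v follows -∂phi/∂v.
∂phi/∂u = -6(u - 1)(u + 4); at u=-6 this is -84, so u increases.
∂phi/∂v = -3(v + 2)(v + 4); at v=-5 this is -9, so v increases.
u converges to its nearest critical value -4 (a local min of the u-part); v converges to -4. The iterate converges to (-4, -4).

(-4, -4)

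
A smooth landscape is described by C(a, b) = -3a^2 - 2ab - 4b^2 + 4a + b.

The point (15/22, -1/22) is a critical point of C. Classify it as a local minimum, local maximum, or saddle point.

local maximum

The Hessian of C is constant: H = [[-6, -2], [-2, -8]].
det(H) = (-6)·(-8) − (-2)² = 44.
det(H) > 0 and tr(H) = -14 < 0, so H is negative definite and the point is a local maximum.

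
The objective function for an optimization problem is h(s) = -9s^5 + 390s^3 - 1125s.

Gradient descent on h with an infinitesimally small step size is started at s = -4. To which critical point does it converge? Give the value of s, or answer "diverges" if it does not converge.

h'(s) = -45(s - 5)(s - 1)(s + 1)(s + 5), so h'(-4) = 6075.
Gradient descent moves in the -h' direction, i.e. s is decreasing.
The nearest critical point in that direction is s = -5, where h'' = 10800 > 0 (a local minimum). The iterate converges there.

-5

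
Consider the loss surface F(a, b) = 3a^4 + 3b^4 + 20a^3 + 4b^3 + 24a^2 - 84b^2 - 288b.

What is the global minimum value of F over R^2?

-1600

F(a,b) separates as P(a) + Q(b), so its minimum is min P + min Q.
P'(a) = 12a(a + 1)(a + 4) vanishes at a ∈ {-4, -1, 0}; Q'(b) = 12(b - 4)(b + 2)(b + 3) vanishes at b ∈ {-3, -2, 4}.
Local minima of P (where P''>0): P(-4)=-128, P(0)=0. Local minima of Q: Q(-3)=243, Q(4)=-1472.
So the global minimum of F is P(-4) + Q(4) = -128 − 1472 = -1600, attained at (-4, 4).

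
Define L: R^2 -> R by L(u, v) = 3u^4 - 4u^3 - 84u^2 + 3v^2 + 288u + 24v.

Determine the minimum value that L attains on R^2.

L(u,v) separates as P(u) + Q(v), so its minimum is min P + min Q.
P'(u) = 12(u - 3)(u - 2)(u + 4) vanishes at u ∈ {-4, 2, 3}; Q'(v) = 6v + 24 vanishes at v ∈ {-4}.
Local minima of P (where P''>0): P(-4)=-1472, P(3)=243. Local minima of Q: Q(-4)=-48.
So the global minimum of L is P(-4) + Q(-4) = -1472 − 48 = -1520, attained at (-4, -4).

-1520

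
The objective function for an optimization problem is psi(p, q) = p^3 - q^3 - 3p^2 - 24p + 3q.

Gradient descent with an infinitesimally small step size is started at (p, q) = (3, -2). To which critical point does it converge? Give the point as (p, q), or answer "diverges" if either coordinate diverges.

psi is separable, so gradient descent decouples: p follows -∂psi/∂p, q follows -∂psi/∂q.
∂psi/∂p = 3(p - 4)(p + 2); at p=3 this is -15, so p increases.
∂psi/∂q = -3(q - 1)(q + 1); at q=-2 this is -9, so q increases.
p converges to its nearest critical value 4 (a local min of the p-part); q converges to -1. The iterate converges to (4, -1).

(4, -1)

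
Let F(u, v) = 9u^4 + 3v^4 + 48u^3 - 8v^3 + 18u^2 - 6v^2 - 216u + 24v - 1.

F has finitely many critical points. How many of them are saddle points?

F separates as a function of u plus a function of v, so ∇F=0 decouples.
∂F/∂u = 36(u - 1)(u + 2)(u + 3) = 0 at u ∈ {-3, -2, 1}; ∂F/∂v = 12(v - 2)(v - 1)(v + 1) = 0 at v ∈ {-1, 1, 2}.
The Hessian is diagonal: diag(F_uu, F_vv). Second derivatives: F_uu(-3)=144, F_uu(-2)=-108, F_uu(1)=432; F_vv(-1)=72, F_vv(1)=-24, F_vv(2)=36.
Saddle points occur where the two diagonal entries have opposite signs: (-3, 1), (-2, -1), (-2, 2), (1, 1). Count: 4.

4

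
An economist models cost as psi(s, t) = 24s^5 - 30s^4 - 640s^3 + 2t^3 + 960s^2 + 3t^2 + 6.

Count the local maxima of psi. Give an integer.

2

psi separates as a function of s plus a function of t, so ∇psi=0 decouples.
∂psi/∂s = 120s(s - 4)(s - 1)(s + 4) = 0 at s ∈ {-4, 0, 1, 4}; ∂psi/∂t = 6t(t + 1) = 0 at t ∈ {-1, 0}.
The Hessian is diagonal: diag(psi_ss, psi_tt). Second derivatives: psi_ss(-4)=-19200, psi_ss(0)=1920, psi_ss(1)=-1800, psi_ss(4)=11520; psi_tt(-1)=-6, psi_tt(0)=6.
Local maxima occur where both diagonal entries negative: (-4, -1), (1, -1). Count: 2.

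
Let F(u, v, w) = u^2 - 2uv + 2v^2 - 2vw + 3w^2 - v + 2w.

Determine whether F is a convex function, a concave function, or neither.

convex

F is quadratic, so its Hessian is the constant matrix H = [[2, -2, 0], [-2, 4, -2], [0, -2, 6]].
Leading principal minors: 2, 4, 16.
All positive ⇒ H ≻ 0 ⇒ convex.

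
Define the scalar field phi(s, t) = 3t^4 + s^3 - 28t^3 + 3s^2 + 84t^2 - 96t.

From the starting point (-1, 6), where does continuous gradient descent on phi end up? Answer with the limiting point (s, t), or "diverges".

(0, 4)

phi is separable, so gradient descent decouples: s follows -∂phi/∂s, t follows -∂phi/∂t.
∂phi/∂s = 3s(s + 2); at s=-1 this is -3, so s increases.
∂phi/∂t = 12(t - 4)(t - 2)(t - 1); at t=6 this is 480, so t decreases.
s converges to its nearest critical value 0 (a local min of the s-part); t converges to 4. The iterate converges to (0, 4).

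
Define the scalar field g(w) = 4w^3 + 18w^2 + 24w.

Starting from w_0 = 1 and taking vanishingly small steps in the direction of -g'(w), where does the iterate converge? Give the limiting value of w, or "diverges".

-1

g'(w) = 12(w + 1)(w + 2), so g'(1) = 72.
Gradient descent moves in the -g' direction, i.e. w is decreasing.
The nearest critical point in that direction is w = -1, where g'' = 12 > 0 (a local minimum). The iterate converges there.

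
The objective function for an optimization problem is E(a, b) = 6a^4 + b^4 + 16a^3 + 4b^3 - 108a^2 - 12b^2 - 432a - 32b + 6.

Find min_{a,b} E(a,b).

E(a,b) separates as P(a) + Q(b) + 6, so its minimum is min P + min Q + 6.
P'(a) = 24(a - 3)(a + 2)(a + 3) vanishes at a ∈ {-3, -2, 3}; Q'(b) = 4(b - 2)(b + 1)(b + 4) vanishes at b ∈ {-4, -1, 2}.
Local minima of P (where P''>0): P(-3)=378, P(3)=-1350. Local minima of Q: Q(-4)=-64, Q(2)=-64.
So the global minimum of E is P(3) + Q(-4) + 6 = -1350 − 64 + 6 = -1408, attained at (3, -4).

-1408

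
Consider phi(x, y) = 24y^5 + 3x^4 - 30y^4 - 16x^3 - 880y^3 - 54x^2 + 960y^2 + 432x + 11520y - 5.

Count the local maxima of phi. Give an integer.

phi separates as a function of x plus a function of y, so ∇phi=0 decouples.
∂phi/∂x = 12(x - 4)(x - 3)(x + 3) = 0 at x ∈ {-3, 3, 4}; ∂phi/∂y = 120(y - 4)(y - 3)(y + 2)(y + 4) = 0 at y ∈ {-4, -2, 3, 4}.
The Hessian is diagonal: diag(phi_xx, phi_yy). Second derivatives: phi_xx(-3)=504, phi_xx(3)=-72, phi_xx(4)=84; phi_yy(-4)=-13440, phi_yy(-2)=7200, phi_yy(3)=-4200, phi_yy(4)=5760.
Local maxima occur where both diagonal entries negative: (3, -4), (3, 3). Count: 2.

2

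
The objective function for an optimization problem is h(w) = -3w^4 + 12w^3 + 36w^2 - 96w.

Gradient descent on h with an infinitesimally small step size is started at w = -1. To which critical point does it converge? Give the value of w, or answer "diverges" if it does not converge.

1

h'(w) = -12(w - 4)(w - 1)(w + 2), so h'(-1) = -120.
Gradient descent moves in the -h' direction, i.e. w is increasing.
The nearest critical point in that direction is w = 1, where h'' = 108 > 0 (a local minimum). The iterate converges there.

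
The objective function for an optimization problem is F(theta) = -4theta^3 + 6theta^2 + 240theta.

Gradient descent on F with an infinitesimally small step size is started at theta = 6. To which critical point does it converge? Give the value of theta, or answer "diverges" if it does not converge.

diverges

F'(theta) = -12(theta - 5)(theta + 4), so F'(6) = -120.
Gradient descent moves in the -F' direction, i.e. theta is increasing.
There is no critical point above theta=6, and F' keeps the same sign, so the iterate runs off to +∞.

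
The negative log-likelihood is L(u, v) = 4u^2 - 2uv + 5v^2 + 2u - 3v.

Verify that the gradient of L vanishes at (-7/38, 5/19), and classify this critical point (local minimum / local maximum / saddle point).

∇L = (8u - 2v + 2, -2u + 10v - 3); substituting (-7/38, 5/19) gives ∇L = (0, 0), so (-7/38, 5/19) is indeed a critical point.
The Hessian of L is constant: H = [[8, -2], [-2, 10]].
det(H) = 8·10 − (-2)² = 76.
det(H) > 0 and tr(H) = 18 > 0, so H is positive definite and the point is a local minimum.

local minimum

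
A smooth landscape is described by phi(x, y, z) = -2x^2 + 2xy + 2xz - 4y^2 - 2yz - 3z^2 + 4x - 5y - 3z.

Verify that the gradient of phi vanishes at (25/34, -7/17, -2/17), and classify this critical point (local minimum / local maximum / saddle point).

∇phi = (-4x + 2y + 2z + 4, 2x - 8y - 2z - 5, 2x - 2y - 6z - 3); substituting (25/34, -7/17, -2/17) gives ∇phi = (0, 0, 0), so (25/34, -7/17, -2/17) is indeed a critical point.
The Hessian is constant: H = [[-4, 2, 2], [2, -8, -2], [2, -2, -6]].
Leading principal minors: Δ₁ = -4, Δ₂ = 28, Δ₃ = -136.
The minors alternate sign starting negative (−, +, −), so H is negative definite: a local maximum.

local maximum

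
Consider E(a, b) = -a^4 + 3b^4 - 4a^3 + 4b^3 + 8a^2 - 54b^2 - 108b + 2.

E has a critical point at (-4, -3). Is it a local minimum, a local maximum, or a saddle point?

The mixed partial ∂²E/∂a∂b is 0, so the Hessian at any point is diag(E_aa, E_bb) = diag(4(-3a^2 - 6a + 4), 12(3b^2 + 2b - 9)).
At (-4, -3): H = diag(-80, 144).
The eigenvalues have opposite signs, so H is indefinite: a saddle point.

saddle point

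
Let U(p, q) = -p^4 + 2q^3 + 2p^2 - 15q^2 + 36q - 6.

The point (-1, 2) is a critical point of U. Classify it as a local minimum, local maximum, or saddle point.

local maximum

The mixed partial ∂²U/∂p∂q is 0, so the Hessian at any point is diag(U_pp, U_qq) = diag(4(-3p^2 + 1), 6(2q - 5)).
At (-1, 2): H = diag(-8, -6).
Both eigenvalues are negative, so H is negative definite: a local maximum.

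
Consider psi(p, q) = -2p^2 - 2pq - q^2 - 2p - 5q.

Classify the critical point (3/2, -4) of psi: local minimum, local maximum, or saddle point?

local maximum

The Hessian of psi is constant: H = [[-4, -2], [-2, -2]].
det(H) = (-4)·(-2) − (-2)² = 4.
det(H) > 0 and tr(H) = -6 < 0, so H is negative definite and the point is a local maximum.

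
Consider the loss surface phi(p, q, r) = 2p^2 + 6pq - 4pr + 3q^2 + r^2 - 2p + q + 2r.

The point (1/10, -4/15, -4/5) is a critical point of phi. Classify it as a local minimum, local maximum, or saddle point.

The Hessian is constant: H = [[4, 6, -4], [6, 6, 0], [-4, 0, 2]].
Leading principal minors: Δ₁ = 4, Δ₂ = -12, Δ₃ = -120.
The minors fit neither the all-positive nor the alternating-sign pattern, so H is indefinite: a saddle point.

saddle point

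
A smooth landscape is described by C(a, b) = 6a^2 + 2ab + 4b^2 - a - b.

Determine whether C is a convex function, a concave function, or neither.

convex

C is quadratic, so its Hessian is the constant matrix H = [[12, 2], [2, 8]].
det(H) = 92, tr(H) = 20.
det(H) > 0 and tr(H) > 0, so H is positive definite everywhere: convex.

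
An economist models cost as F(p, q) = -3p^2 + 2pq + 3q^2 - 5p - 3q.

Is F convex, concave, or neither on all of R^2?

neither

F is quadratic, so its Hessian is the constant matrix H = [[-6, 2], [2, 6]].
det(H) = -40, tr(H) = 0.
det(H) < 0, so H is indefinite: neither convex nor concave.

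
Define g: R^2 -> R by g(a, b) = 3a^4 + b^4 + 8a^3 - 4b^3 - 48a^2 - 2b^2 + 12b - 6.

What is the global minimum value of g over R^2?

-527

g(a,b) separates as P(a) + Q(b) − 6, so its minimum is min P + min Q − 6.
P'(a) = 12a(a - 2)(a + 4) vanishes at a ∈ {-4, 0, 2}; Q'(b) = 4(b - 3)(b - 1)(b + 1) vanishes at b ∈ {-1, 1, 3}.
Local minima of P (where P''>0): P(-4)=-512, P(2)=-80. Local minima of Q: Q(-1)=-9, Q(3)=-9.
So the global minimum of g is P(-4) + Q(-1) − 6 = -512 − 9 − 6 = -527, attained at (-4, -1).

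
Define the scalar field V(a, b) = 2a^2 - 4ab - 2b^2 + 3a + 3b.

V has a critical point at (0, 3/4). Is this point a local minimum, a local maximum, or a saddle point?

The Hessian of V is constant: H = [[4, -4], [-4, -4]].
det(H) = 4·(-4) − (-4)² = -32.
Since det(H) < 0, H is indefinite and the critical point is a saddle point.

saddle point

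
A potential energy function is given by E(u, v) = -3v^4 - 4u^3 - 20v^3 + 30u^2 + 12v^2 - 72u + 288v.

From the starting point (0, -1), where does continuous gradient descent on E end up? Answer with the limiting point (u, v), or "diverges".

E is separable, so gradient descent decouples: u follows -∂E/∂u, v follows -∂E/∂v.
∂E/∂u = -12(u - 3)(u - 2); at u=0 this is -72, so u increases.
∂E/∂v = -12(v - 2)(v + 3)(v + 4); at v=-1 this is 216, so v decreases.
u converges to its nearest critical value 2 (a local min of the u-part); v converges to -3. The iterate converges to (2, -3).

(2, -3)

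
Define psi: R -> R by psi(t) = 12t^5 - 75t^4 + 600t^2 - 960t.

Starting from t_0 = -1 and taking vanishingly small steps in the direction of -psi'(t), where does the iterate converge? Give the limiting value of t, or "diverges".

psi'(t) = 60(t - 4)(t - 2)(t - 1)(t + 2), so psi'(-1) = -1800.
Gradient descent moves in the -psi' direction, i.e. t is increasing.
The nearest critical point in that direction is t = 1, where psi'' = 540 > 0 (a local minimum). The iterate converges there.

1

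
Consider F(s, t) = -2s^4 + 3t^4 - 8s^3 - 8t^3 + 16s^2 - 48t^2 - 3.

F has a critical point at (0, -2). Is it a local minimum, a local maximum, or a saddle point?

local minimum

The mixed partial ∂²F/∂s∂t is 0, so the Hessian at any point is diag(F_ss, F_tt) = diag(8(-3s^2 - 6s + 4), 12(3t^2 - 4t - 8)).
At (0, -2): H = diag(32, 144).
Both eigenvalues are positive, so H is positive definite: a local minimum.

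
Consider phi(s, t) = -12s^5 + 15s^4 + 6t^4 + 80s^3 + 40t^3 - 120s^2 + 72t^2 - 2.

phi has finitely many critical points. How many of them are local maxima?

phi separates as a function of s plus a function of t, so ∇phi=0 decouples.
∂phi/∂s = -60s(s - 2)(s - 1)(s + 2) = 0 at s ∈ {-2, 0, 1, 2}; ∂phi/∂t = 24t(t + 2)(t + 3) = 0 at t ∈ {-3, -2, 0}.
The Hessian is diagonal: diag(phi_ss, phi_tt). Second derivatives: phi_ss(-2)=1440, phi_ss(0)=-240, phi_ss(1)=180, phi_ss(2)=-480; phi_tt(-3)=72, phi_tt(-2)=-48, phi_tt(0)=144.
Local maxima occur where both diagonal entries negative: (0, -2), (2, -2). Count: 2.

2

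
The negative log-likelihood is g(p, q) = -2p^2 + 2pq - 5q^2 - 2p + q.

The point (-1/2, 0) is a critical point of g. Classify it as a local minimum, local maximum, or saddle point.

The Hessian of g is constant: H = [[-4, 2], [2, -10]].
det(H) = (-4)·(-10) − 2² = 36.
det(H) > 0 and tr(H) = -14 < 0, so H is negative definite and the point is a local maximum.

local maximum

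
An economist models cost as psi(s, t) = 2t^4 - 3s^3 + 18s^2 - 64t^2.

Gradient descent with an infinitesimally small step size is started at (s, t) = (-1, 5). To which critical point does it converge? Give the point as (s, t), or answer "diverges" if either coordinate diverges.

(0, 4)

psi is separable, so gradient descent decouples: s follows -∂psi/∂s, t follows -∂psi/∂t.
∂psi/∂s = -9s(s - 4); at s=-1 this is -45, so s increases.
∂psi/∂t = 8t(t - 4)(t + 4); at t=5 this is 360, so t decreases.
s converges to its nearest critical value 0 (a local min of the s-part); t converges to 4. The iterate converges to (0, 4).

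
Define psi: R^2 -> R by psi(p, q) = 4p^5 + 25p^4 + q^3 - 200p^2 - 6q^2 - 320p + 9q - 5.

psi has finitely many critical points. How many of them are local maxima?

2

psi separates as a function of p plus a function of q, so ∇psi=0 decouples.
∂psi/∂p = 20(p - 2)(p + 1)(p + 2)(p + 4) = 0 at p ∈ {-4, -2, -1, 2}; ∂psi/∂q = 3(q - 3)(q - 1) = 0 at q ∈ {1, 3}.
The Hessian is diagonal: diag(psi_pp, psi_qq). Second derivatives: psi_pp(-4)=-720, psi_pp(-2)=160, psi_pp(-1)=-180, psi_pp(2)=1440; psi_qq(1)=-6, psi_qq(3)=6.
Local maxima occur where both diagonal entries negative: (-4, 1), (-1, 1). Count: 2.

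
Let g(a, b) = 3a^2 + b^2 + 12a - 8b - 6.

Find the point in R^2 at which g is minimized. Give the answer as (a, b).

g(a,b) separates as P(a) + Q(b) − 6, so its minimum is min P + min Q − 6.
P'(a) = 6a + 12 vanishes at a ∈ {-2}; Q'(b) = 2b - 8 vanishes at b ∈ {4}.
Local minima of P (where P''>0): P(-2)=-12. Local minima of Q: Q(4)=-16.
So the global minimum of g is P(-2) + Q(4) − 6 = -12 − 16 − 6 = -34, attained at (-2, 4).

(-2, 4)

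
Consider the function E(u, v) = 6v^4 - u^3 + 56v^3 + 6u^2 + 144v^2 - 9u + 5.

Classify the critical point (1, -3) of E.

saddle point

The mixed partial ∂²E/∂u∂v is 0, so the Hessian at any point is diag(E_uu, E_vv) = diag(6(-u + 2), 24(3v^2 + 14v + 12)).
At (1, -3): H = diag(6, -72).
The eigenvalues have opposite signs, so H is indefinite: a saddle point.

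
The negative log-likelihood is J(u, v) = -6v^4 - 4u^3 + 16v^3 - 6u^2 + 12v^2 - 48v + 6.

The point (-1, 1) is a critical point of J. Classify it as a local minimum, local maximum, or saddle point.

local minimum

The mixed partial ∂²J/∂u∂v is 0, so the Hessian at any point is diag(J_uu, J_vv) = diag(-12(2u + 1), 24(-3v^2 + 4v + 1)).
At (-1, 1): H = diag(12, 48).
Both eigenvalues are positive, so H is positive definite: a local minimum.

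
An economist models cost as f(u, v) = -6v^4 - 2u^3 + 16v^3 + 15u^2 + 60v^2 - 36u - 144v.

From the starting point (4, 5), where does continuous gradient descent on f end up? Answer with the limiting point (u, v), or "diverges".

f is separable, so gradient descent decouples: u follows -∂f/∂u, v follows -∂f/∂v.
∂f/∂u = -6(u - 3)(u - 2); at u=4 this is -12, so u increases.
∂f/∂v = -24(v - 3)(v - 1)(v + 2); at v=5 this is -1344, so v increases.
The u-coordinate has no critical point in that direction and runs off to infinity.

diverges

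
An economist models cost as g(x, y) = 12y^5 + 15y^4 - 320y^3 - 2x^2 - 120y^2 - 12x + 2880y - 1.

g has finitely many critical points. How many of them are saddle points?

2

g separates as a function of x plus a function of y, so ∇g=0 decouples.
∂g/∂x = -4(x + 3) = 0 at x ∈ {-3}; ∂g/∂y = 60(y - 3)(y - 2)(y + 2)(y + 4) = 0 at y ∈ {-4, -2, 2, 3}.
The Hessian is diagonal: diag(g_xx, g_yy). Second derivatives: g_xx(-3)=-4; g_yy(-4)=-5040, g_yy(-2)=2400, g_yy(2)=-1440, g_yy(3)=2100.
Saddle points occur where the two diagonal entries have opposite signs: (-3, -2), (-3, 3). Count: 2.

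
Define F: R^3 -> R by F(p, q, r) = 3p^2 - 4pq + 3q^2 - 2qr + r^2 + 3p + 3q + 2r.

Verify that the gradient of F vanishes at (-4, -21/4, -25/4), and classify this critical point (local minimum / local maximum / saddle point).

local minimum

∇F = (6p - 4q + 3, -4p + 6q - 2r + 3, -2q + 2r + 2); substituting (-4, -21/4, -25/4) gives ∇F = (0, 0, 0), so (-4, -21/4, -25/4) is indeed a critical point.
The Hessian is constant: H = [[6, -4, 0], [-4, 6, -2], [0, -2, 2]].
Leading principal minors: Δ₁ = 6, Δ₂ = 20, Δ₃ = 16.
All leading minors are positive, so H is positive definite: a local minimum.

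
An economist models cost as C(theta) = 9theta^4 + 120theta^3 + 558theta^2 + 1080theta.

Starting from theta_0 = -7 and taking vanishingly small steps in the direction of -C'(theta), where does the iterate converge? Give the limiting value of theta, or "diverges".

C'(theta) = 36(theta + 2)(theta + 3)(theta + 5), so C'(-7) = -1440.
Gradient descent moves in the -C' direction, i.e. theta is increasing.
The nearest critical point in that direction is theta = -5, where C'' = 216 > 0 (a local minimum). The iterate converges there.

-5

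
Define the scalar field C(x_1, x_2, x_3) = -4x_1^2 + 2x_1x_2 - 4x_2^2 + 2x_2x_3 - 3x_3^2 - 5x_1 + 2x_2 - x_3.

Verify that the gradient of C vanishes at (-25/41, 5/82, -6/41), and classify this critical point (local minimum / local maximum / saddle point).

local maximum

∇C = (-8x_1 + 2x_2 - 5, 2x_1 - 8x_2 + 2x_3 + 2, 2x_2 - 6x_3 - 1); substituting (-25/41, 5/82, -6/41) gives ∇C = (0, 0, 0), so (-25/41, 5/82, -6/41) is indeed a critical point.
The Hessian is constant: H = [[-8, 2, 0], [2, -8, 2], [0, 2, -6]].
Leading principal minors: Δ₁ = -8, Δ₂ = 60, Δ₃ = -328.
The minors alternate sign starting negative (−, +, −), so H is negative definite: a local maximum.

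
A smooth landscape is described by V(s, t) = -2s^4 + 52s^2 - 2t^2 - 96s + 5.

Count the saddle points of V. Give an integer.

V separates as a function of s plus a function of t, so ∇V=0 decouples.
∂V/∂s = -8(s - 3)(s - 1)(s + 4) = 0 at s ∈ {-4, 1, 3}; ∂V/∂t = -4t = 0 at t ∈ {0}.
The Hessian is diagonal: diag(V_ss, V_tt). Second derivatives: V_ss(-4)=-280, V_ss(1)=80, V_ss(3)=-112; V_tt(0)=-4.
Saddle points occur where the two diagonal entries have opposite signs: (1, 0). Count: 1.

1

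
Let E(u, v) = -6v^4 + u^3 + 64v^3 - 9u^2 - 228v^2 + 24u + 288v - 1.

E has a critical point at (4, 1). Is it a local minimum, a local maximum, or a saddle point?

The mixed partial ∂²E/∂u∂v is 0, so the Hessian at any point is diag(E_uu, E_vv) = diag(6(u - 3), 24(-3v^2 + 16v - 19)).
At (4, 1): H = diag(6, -144).
The eigenvalues have opposite signs, so H is indefinite: a saddle point.

saddle point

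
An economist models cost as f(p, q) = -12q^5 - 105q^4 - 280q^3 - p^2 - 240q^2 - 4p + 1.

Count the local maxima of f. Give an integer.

f separates as a function of p plus a function of q, so ∇f=0 decouples.
∂f/∂p = -2(p + 2) = 0 at p ∈ {-2}; ∂f/∂q = -60q(q + 1)(q + 2)(q + 4) = 0 at q ∈ {-4, -2, -1, 0}.
The Hessian is diagonal: diag(f_pp, f_qq). Second derivatives: f_pp(-2)=-2; f_qq(-4)=1440, f_qq(-2)=-240, f_qq(-1)=180, f_qq(0)=-480.
Local maxima occur where both diagonal entries negative: (-2, -2), (-2, 0). Count: 2.

2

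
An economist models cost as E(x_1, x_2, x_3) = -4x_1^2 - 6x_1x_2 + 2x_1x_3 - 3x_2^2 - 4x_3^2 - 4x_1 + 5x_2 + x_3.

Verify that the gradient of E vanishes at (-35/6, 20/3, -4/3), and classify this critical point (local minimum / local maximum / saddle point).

local maximum

∇E = (-8x_1 - 6x_2 + 2x_3 - 4, -6x_1 - 6x_2 + 5, 2x_1 - 8x_3 + 1); substituting (-35/6, 20/3, -4/3) gives ∇E = (0, 0, 0), so (-35/6, 20/3, -4/3) is indeed a critical point.
The Hessian is constant: H = [[-8, -6, 2], [-6, -6, 0], [2, 0, -8]].
Leading principal minors: Δ₁ = -8, Δ₂ = 12, Δ₃ = -72.
The minors alternate sign starting negative (−, +, −), so H is negative definite: a local maximum.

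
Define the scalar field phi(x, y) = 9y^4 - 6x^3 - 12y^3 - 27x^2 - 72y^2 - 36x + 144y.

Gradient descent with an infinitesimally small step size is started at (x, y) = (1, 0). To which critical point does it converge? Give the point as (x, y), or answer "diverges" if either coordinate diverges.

diverges

phi is separable, so gradient descent decouples: x follows -∂phi/∂x, y follows -∂phi/∂y.
∂phi/∂x = -18(x + 1)(x + 2); at x=1 this is -108, so x increases.
∂phi/∂y = 36(y - 2)(y - 1)(y + 2); at y=0 this is 144, so y decreases.
The x-coordinate has no critical point in that direction and runs off to infinity.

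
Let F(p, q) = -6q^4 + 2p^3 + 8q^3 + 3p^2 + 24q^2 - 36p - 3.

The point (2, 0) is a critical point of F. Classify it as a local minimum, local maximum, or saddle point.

The mixed partial ∂²F/∂p∂q is 0, so the Hessian at any point is diag(F_pp, F_qq) = diag(6(2p + 1), 24(-3q^2 + 2q + 2)).
At (2, 0): H = diag(30, 48).
Both eigenvalues are positive, so H is positive definite: a local minimum.

local minimum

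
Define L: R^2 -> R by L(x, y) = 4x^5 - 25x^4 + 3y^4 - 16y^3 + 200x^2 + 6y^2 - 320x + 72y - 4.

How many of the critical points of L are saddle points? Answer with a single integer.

6

L separates as a function of x plus a function of y, so ∇L=0 decouples.
∂L/∂x = 20(x - 4)(x - 2)(x - 1)(x + 2) = 0 at x ∈ {-2, 1, 2, 4}; ∂L/∂y = 12(y - 3)(y - 2)(y + 1) = 0 at y ∈ {-1, 2, 3}.
The Hessian is diagonal: diag(L_xx, L_yy). Second derivatives: L_xx(-2)=-1440, L_xx(1)=180, L_xx(2)=-160, L_xx(4)=720; L_yy(-1)=144, L_yy(2)=-36, L_yy(3)=48.
Saddle points occur where the two diagonal entries have opposite signs: (-2, -1), (-2, 3), (1, 2), (2, -1), (2, 3), (4, 2). Count: 6.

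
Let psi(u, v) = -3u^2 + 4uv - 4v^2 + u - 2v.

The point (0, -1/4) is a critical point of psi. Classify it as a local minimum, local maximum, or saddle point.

local maximum

The Hessian of psi is constant: H = [[-6, 4], [4, -8]].
det(H) = (-6)·(-8) − 4² = 32.
det(H) > 0 and tr(H) = -14 < 0, so H is negative definite and the point is a local maximum.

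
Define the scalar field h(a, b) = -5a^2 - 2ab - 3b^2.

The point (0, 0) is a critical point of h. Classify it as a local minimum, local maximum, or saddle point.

local maximum

The Hessian of h is constant: H = [[-10, -2], [-2, -6]].
det(H) = (-10)·(-6) − (-2)² = 56.
det(H) > 0 and tr(H) = -16 < 0, so H is negative definite and the point is a local maximum.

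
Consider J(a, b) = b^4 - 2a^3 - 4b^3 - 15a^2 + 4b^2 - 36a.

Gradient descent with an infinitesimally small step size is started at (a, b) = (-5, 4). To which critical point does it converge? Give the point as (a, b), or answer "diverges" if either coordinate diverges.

J is separable, so gradient descent decouples: a follows -∂J/∂a, b follows -∂J/∂b.
∂J/∂a = -6(a + 2)(a + 3); at a=-5 this is -36, so a increases.
∂J/∂b = 4b(b - 2)(b - 1); at b=4 this is 96, so b decreases.
a converges to its nearest critical value -3 (a local min of the a-part); b converges to 2. The iterate converges to (-3, 2).

(-3, 2)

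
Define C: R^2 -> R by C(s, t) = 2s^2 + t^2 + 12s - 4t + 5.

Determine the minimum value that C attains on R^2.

C(s,t) separates as P(s) + Q(t) + 5, so its minimum is min P + min Q + 5.
P'(s) = 4s + 12 vanishes at s ∈ {-3}; Q'(t) = 2(t - 2) vanishes at t ∈ {2}.
Local minima of P (where P''>0): P(-3)=-18. Local minima of Q: Q(2)=-4.
So the global minimum of C is P(-3) + Q(2) + 5 = -18 − 4 + 5 = -17, attained at (-3, 2).

-17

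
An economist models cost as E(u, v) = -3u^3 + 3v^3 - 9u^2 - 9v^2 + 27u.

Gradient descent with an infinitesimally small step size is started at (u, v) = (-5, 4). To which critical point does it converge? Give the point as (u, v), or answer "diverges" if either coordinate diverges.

(-3, 2)

E is separable, so gradient descent decouples: u follows -∂E/∂u, v follows -∂E/∂v.
∂E/∂u = -9(u - 1)(u + 3); at u=-5 this is -108, so u increases.
∂E/∂v = 9v(v - 2); at v=4 this is 72, so v decreases.
u converges to its nearest critical value -3 (a local min of the u-part); v converges to 2. The iterate converges to (-3, 2).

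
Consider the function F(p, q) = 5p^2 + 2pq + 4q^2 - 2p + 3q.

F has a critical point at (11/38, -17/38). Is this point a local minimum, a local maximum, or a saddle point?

The Hessian of F is constant: H = [[10, 2], [2, 8]].
det(H) = 10·8 − 2² = 76.
det(H) > 0 and tr(H) = 18 > 0, so H is positive definite and the point is a local minimum.

local minimum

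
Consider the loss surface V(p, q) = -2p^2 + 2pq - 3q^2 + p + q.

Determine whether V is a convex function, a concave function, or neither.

V is quadratic, so its Hessian is the constant matrix H = [[-4, 2], [2, -6]].
det(H) = 20, tr(H) = -10.
det(H) > 0 and tr(H) < 0, so H is negative definite everywhere: concave.

concave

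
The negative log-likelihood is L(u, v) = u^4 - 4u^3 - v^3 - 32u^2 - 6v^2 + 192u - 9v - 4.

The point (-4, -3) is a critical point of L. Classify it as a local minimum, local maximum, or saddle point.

local minimum

The mixed partial ∂²L/∂u∂v is 0, so the Hessian at any point is diag(L_uu, L_vv) = diag(4(3u^2 - 6u - 16), -6(v + 2)).
At (-4, -3): H = diag(224, 6).
Both eigenvalues are positive, so H is positive definite: a local minimum.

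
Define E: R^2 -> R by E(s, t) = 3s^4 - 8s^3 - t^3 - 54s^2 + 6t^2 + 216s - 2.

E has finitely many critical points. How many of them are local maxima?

1

E separates as a function of s plus a function of t, so ∇E=0 decouples.
∂E/∂s = 12(s - 3)(s - 2)(s + 3) = 0 at s ∈ {-3, 2, 3}; ∂E/∂t = -3t(t - 4) = 0 at t ∈ {0, 4}.
The Hessian is diagonal: diag(E_ss, E_tt). Second derivatives: E_ss(-3)=360, E_ss(2)=-60, E_ss(3)=72; E_tt(0)=12, E_tt(4)=-12.
Local maxima occur where both diagonal entries negative: (2, 4). Count: 1.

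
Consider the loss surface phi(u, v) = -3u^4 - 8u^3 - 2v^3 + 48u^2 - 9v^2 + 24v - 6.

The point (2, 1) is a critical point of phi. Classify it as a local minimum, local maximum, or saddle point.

local maximum

The mixed partial ∂²phi/∂u∂v is 0, so the Hessian at any point is diag(phi_uu, phi_vv) = diag(12(-3u^2 - 4u + 8), -6(2v + 3)).
At (2, 1): H = diag(-144, -30).
Both eigenvalues are negative, so H is negative definite: a local maximum.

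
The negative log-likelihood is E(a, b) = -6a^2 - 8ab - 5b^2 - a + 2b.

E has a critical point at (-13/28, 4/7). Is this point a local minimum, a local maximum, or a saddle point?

The Hessian of E is constant: H = [[-12, -8], [-8, -10]].
det(H) = (-12)·(-10) − (-8)² = 56.
det(H) > 0 and tr(H) = -22 < 0, so H is negative definite and the point is a local maximum.

local maximum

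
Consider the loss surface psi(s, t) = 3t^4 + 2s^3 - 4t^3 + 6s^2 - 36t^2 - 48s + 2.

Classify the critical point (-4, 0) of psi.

The mixed partial ∂²psi/∂s∂t is 0, so the Hessian at any point is diag(psi_ss, psi_tt) = diag(12(s + 1), 12(3t^2 - 2t - 6)).
At (-4, 0): H = diag(-36, -72).
Both eigenvalues are negative, so H is negative definite: a local maximum.

local maximum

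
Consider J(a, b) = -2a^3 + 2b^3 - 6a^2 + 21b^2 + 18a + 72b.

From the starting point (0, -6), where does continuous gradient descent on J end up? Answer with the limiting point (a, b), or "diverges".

J is separable, so gradient descent decouples: a follows -∂J/∂a, b follows -∂J/∂b.
∂J/∂a = -6(a - 1)(a + 3); at a=0 this is 18, so a decreases.
∂J/∂b = 6(b + 3)(b + 4); at b=-6 this is 36, so b decreases.
The b-coordinate has no critical point in that direction and runs off to infinity.

diverges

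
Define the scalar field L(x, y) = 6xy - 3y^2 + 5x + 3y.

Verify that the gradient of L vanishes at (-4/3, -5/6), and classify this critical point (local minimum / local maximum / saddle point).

∇L = (6y + 5, 6x - 6y + 3); substituting (-4/3, -5/6) gives ∇L = (0, 0), so (-4/3, -5/6) is indeed a critical point.
The Hessian of L is constant: H = [[0, 6], [6, -6]].
det(H) = 0·(-6) − 6² = -36.
Since det(H) < 0, H is indefinite and the critical point is a saddle point.

saddle point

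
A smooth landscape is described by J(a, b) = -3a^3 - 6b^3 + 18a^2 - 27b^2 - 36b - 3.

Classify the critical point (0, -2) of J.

local minimum

The mixed partial ∂²J/∂a∂b is 0, so the Hessian at any point is diag(J_aa, J_bb) = diag(18(-a + 2), -18(2b + 3)).
At (0, -2): H = diag(36, 18).
Both eigenvalues are positive, so H is positive definite: a local minimum.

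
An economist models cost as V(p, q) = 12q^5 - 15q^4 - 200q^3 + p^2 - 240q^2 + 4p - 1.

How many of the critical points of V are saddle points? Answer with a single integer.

2

V separates as a function of p plus a function of q, so ∇V=0 decouples.
∂V/∂p = 2(p + 2) = 0 at p ∈ {-2}; ∂V/∂q = 60q(q - 4)(q + 1)(q + 2) = 0 at q ∈ {-2, -1, 0, 4}.
The Hessian is diagonal: diag(V_pp, V_qq). Second derivatives: V_pp(-2)=2; V_qq(-2)=-720, V_qq(-1)=300, V_qq(0)=-480, V_qq(4)=7200.
Saddle points occur where the two diagonal entries have opposite signs: (-2, -2), (-2, 0). Count: 2.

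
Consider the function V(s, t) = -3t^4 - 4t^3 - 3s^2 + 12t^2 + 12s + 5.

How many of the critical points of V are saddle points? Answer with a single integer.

1

V separates as a function of s plus a function of t, so ∇V=0 decouples.
∂V/∂s = -6(s - 2) = 0 at s ∈ {2}; ∂V/∂t = -12t(t - 1)(t + 2) = 0 at t ∈ {-2, 0, 1}.
The Hessian is diagonal: diag(V_ss, V_tt). Second derivatives: V_ss(2)=-6; V_tt(-2)=-72, V_tt(0)=24, V_tt(1)=-36.
Saddle points occur where the two diagonal entries have opposite signs: (2, 0). Count: 1.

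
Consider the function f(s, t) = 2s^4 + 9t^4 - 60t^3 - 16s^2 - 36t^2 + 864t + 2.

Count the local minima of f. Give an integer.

f separates as a function of s plus a function of t, so ∇f=0 decouples.
∂f/∂s = 8s(s - 2)(s + 2) = 0 at s ∈ {-2, 0, 2}; ∂f/∂t = 36(t - 4)(t - 3)(t + 2) = 0 at t ∈ {-2, 3, 4}.
The Hessian is diagonal: diag(f_ss, f_tt). Second derivatives: f_ss(-2)=64, f_ss(0)=-32, f_ss(2)=64; f_tt(-2)=1080, f_tt(3)=-180, f_tt(4)=216.
Local minima occur where both diagonal entries positive: (-2, -2), (-2, 4), (2, -2), (2, 4). Count: 4.

4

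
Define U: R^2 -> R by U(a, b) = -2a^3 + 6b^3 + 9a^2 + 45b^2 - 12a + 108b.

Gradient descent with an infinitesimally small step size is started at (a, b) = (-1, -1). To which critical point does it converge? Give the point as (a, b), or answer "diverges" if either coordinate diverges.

(1, -2)

U is separable, so gradient descent decouples: a follows -∂U/∂a, b follows -∂U/∂b.
∂U/∂a = -6(a - 2)(a - 1); at a=-1 this is -36, so a increases.
∂U/∂b = 18(b + 2)(b + 3); at b=-1 this is 36, so b decreases.
a converges to its nearest critical value 1 (a local min of the a-part); b converges to -2. The iterate converges to (1, -2).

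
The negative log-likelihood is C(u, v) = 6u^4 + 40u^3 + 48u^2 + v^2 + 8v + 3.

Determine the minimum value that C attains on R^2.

-269

C(u,v) separates as P(u) + Q(v) + 3, so its minimum is min P + min Q + 3.
P'(u) = 24u(u + 1)(u + 4) vanishes at u ∈ {-4, -1, 0}; Q'(v) = 2v + 8 vanishes at v ∈ {-4}.
Local minima of P (where P''>0): P(-4)=-256, P(0)=0. Local minima of Q: Q(-4)=-16.
So the global minimum of C is P(-4) + Q(-4) + 3 = -256 − 16 + 3 = -269, attained at (-4, -4).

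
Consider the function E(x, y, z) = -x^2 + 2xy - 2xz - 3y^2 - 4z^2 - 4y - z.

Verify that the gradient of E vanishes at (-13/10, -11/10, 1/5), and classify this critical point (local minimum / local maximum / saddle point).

local maximum

∇E = (-2x + 2y - 2z, 2x - 6y - 4, -2x - 8z - 1); substituting (-13/10, -11/10, 1/5) gives ∇E = (0, 0, 0), so (-13/10, -11/10, 1/5) is indeed a critical point.
The Hessian is constant: H = [[-2, 2, -2], [2, -6, 0], [-2, 0, -8]].
Leading principal minors: Δ₁ = -2, Δ₂ = 8, Δ₃ = -40.
The minors alternate sign starting negative (−, +, −), so H is negative definite: a local maximum.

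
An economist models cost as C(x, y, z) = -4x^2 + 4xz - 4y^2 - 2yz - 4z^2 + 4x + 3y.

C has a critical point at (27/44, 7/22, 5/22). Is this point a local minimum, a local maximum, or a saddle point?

local maximum

The Hessian is constant: H = [[-8, 0, 4], [0, -8, -2], [4, -2, -8]].
Leading principal minors: Δ₁ = -8, Δ₂ = 64, Δ₃ = -352.
The minors alternate sign starting negative (−, +, −), so H is negative definite: a local maximum.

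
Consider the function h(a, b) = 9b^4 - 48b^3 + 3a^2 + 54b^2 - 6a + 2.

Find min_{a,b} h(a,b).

h(a,b) separates as P(a) + Q(b) + 2, so its minimum is min P + min Q + 2.
P'(a) = 6a - 6 vanishes at a ∈ {1}; Q'(b) = 36b(b - 3)(b - 1) vanishes at b ∈ {0, 1, 3}.
Local minima of P (where P''>0): P(1)=-3. Local minima of Q: Q(0)=0, Q(3)=-81.
So the global minimum of h is P(1) + Q(3) + 2 = -3 − 81 + 2 = -82, attained at (1, 3).

-82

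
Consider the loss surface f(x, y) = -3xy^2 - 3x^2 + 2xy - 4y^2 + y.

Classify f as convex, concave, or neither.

neither

The term -3xy^2 is cubic, so the Hessian is not constant.
∂²f/∂y² = -6x - 8, which takes both signs as x varies (negative for sufficiently large x). A diagonal entry of the Hessian changing sign means the Hessian is neither positive- nor negative-semidefinite on all of R^2.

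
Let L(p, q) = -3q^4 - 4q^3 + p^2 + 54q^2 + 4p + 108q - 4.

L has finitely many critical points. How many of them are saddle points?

2

L separates as a function of p plus a function of q, so ∇L=0 decouples.
∂L/∂p = 2(p + 2) = 0 at p ∈ {-2}; ∂L/∂q = -12(q - 3)(q + 1)(q + 3) = 0 at q ∈ {-3, -1, 3}.
The Hessian is diagonal: diag(L_pp, L_qq). Second derivatives: L_pp(-2)=2; L_qq(-3)=-144, L_qq(-1)=96, L_qq(3)=-288.
Saddle points occur where the two diagonal entries have opposite signs: (-2, -3), (-2, 3). Count: 2.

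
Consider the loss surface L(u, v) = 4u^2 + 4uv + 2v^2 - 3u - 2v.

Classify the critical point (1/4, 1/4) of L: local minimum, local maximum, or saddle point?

The Hessian of L is constant: H = [[8, 4], [4, 4]].
det(H) = 8·4 − 4² = 16.
det(H) > 0 and tr(H) = 12 > 0, so H is positive definite and the point is a local minimum.

local minimum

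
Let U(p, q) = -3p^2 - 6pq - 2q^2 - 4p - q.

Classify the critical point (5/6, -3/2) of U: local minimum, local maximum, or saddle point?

saddle point

The Hessian of U is constant: H = [[-6, -6], [-6, -4]].
det(H) = (-6)·(-4) − (-6)² = -12.
Since det(H) < 0, H is indefinite and the critical point is a saddle point.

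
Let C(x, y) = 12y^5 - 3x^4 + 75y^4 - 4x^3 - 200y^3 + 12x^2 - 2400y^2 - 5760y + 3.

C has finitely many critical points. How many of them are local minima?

C separates as a function of x plus a function of y, so ∇C=0 decouples.
∂C/∂x = -12x(x - 1)(x + 2) = 0 at x ∈ {-2, 0, 1}; ∂C/∂y = 60(y - 4)(y + 2)(y + 3)(y + 4) = 0 at y ∈ {-4, -3, -2, 4}.
The Hessian is diagonal: diag(C_xx, C_yy). Second derivatives: C_xx(-2)=-72, C_xx(0)=24, C_xx(1)=-36; C_yy(-4)=-960, C_yy(-3)=420, C_yy(-2)=-720, C_yy(4)=20160.
Local minima occur where both diagonal entries positive: (0, -3), (0, 4). Count: 2.

2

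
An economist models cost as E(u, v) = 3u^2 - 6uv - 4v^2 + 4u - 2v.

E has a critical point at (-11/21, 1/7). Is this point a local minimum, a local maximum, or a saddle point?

saddle point

The Hessian of E is constant: H = [[6, -6], [-6, -8]].
det(H) = 6·(-8) − (-6)² = -84.
Since det(H) < 0, H is indefinite and the critical point is a saddle point.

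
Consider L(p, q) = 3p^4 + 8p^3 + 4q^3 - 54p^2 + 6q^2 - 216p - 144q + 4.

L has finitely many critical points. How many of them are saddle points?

3

L separates as a function of p plus a function of q, so ∇L=0 decouples.
∂L/∂p = 12(p - 3)(p + 2)(p + 3) = 0 at p ∈ {-3, -2, 3}; ∂L/∂q = 12(q - 3)(q + 4) = 0 at q ∈ {-4, 3}.
The Hessian is diagonal: diag(L_pp, L_qq). Second derivatives: L_pp(-3)=72, L_pp(-2)=-60, L_pp(3)=360; L_qq(-4)=-84, L_qq(3)=84.
Saddle points occur where the two diagonal entries have opposite signs: (-3, -4), (-2, 3), (3, -4). Count: 3.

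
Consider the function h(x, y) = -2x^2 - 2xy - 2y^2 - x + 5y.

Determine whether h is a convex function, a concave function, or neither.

h is quadratic, so its Hessian is the constant matrix H = [[-4, -2], [-2, -4]].
det(H) = 12, tr(H) = -8.
det(H) > 0 and tr(H) < 0, so H is negative definite everywhere: concave.

concave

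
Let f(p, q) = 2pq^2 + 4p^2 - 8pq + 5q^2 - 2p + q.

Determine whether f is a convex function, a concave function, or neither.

The term 2pq^2 is cubic, so the Hessian is not constant.
∂²f/∂q² = 4p + 10, which takes both signs as p varies (negative for sufficiently negative p). A diagonal entry of the Hessian changing sign means the Hessian is neither positive- nor negative-semidefinite on all of R^2.

neither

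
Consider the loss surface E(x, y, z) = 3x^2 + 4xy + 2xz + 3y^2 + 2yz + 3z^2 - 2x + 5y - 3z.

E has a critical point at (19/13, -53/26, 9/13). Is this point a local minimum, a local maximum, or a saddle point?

The Hessian is constant: H = [[6, 4, 2], [4, 6, 2], [2, 2, 6]].
Leading principal minors: Δ₁ = 6, Δ₂ = 20, Δ₃ = 104.
All leading minors are positive, so H is positive definite: a local minimum.

local minimum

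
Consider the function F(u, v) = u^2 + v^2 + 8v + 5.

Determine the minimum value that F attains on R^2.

-11

F(u,v) separates as P(u) + Q(v) + 5, so its minimum is min P + min Q + 5.
P'(u) = 2u vanishes at u ∈ {0}; Q'(v) = 2v + 8 vanishes at v ∈ {-4}.
Local minima of P (where P''>0): P(0)=0. Local minima of Q: Q(-4)=-16.
So the global minimum of F is P(0) + Q(-4) + 5 = 0 − 16 + 5 = -11, attained at (0, -4).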